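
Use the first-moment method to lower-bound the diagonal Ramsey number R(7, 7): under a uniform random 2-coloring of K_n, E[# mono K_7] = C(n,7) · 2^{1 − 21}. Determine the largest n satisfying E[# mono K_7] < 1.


We need C(n, 7) · 2^{1 − 21} < 1, i.e. C(n, 7) < 2^{21 − 1} = 1048576.
Check values of n near the boundary:
  n = 26: C(26, 7) = 657800; 657800 < 1048576? YES
  n = 27: C(27, 7) = 888030; 888030 < 1048576? YES
  n = 28: C(28, 7) = 1184040; 1184040 < 1048576? NO
The largest n with C(n, 7) < 1048576 is n = 27 (where E[X] = 444015/524288 ≈ 0.846891). Hence R(7, 7) > 27, i.e. R(7, 7) ≥ 28.

Largest n = 27; hence R(7, 7) > 27.


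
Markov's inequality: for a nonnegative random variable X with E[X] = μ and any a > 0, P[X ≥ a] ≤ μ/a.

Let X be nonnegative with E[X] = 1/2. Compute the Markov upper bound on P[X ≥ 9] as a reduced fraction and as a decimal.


μ = E[X] = 1/2, a = 9.
Markov: P[X ≥ 9] ≤ μ/a = (1/2)/9 = 1/18.
Numerically: ≈ 0.056.
(Since a = 9 > μ = 0.500, the bound 1/18 is < 1 and informative.)

P[X ≥ 9] ≤ 1/18 ≈ 0.056.


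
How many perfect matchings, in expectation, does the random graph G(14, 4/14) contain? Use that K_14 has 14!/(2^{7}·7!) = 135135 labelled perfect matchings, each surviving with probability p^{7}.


K_14 has 14!/(2^{7}·7!) = 135135 labelled perfect matchings.
For each such perfect matching H, let X_H = 1 if all 7 edges of H are present in G. Then P[X_H = 1] = p^{7} = (2/7)^{7} = 128/823543.
Summing the indicators: E[X] = Σ_H E[X_H] = 135135 · p^{7} = 135135 · 128/823543 = 2471040/117649.
Numerically: E[X] ≈ 21.003.

E[X] = 135135 · (2/7)^{7} = 2471040/117649 ≈ 21.003.


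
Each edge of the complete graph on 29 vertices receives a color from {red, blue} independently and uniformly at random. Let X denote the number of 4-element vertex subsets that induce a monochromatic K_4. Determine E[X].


Let X = Σ_S X_S over the C(29, 4) = 23751 subsets S of size 4, where X_S = 1 if the K_4 on S is monochromatic.
For a fixed S, the K_4 on S has C(4, 2) = 6 edges. P[all 6 edges red] = (1/2)^6, and likewise for blue, so P[monochromatic] = 2·(1/2)^6 = 2^{1 − 6} = 1/32.
By linearity: E[X] = C(29, 4) · 2^{1 − 6} = 23751 · 1/32 = 23751/32.
Numerically: E[X] ≈ 742.21875.

E[X] = C(29,4)·2^(1−C(4,2)) = 23751/32 ≈ 742.21875.


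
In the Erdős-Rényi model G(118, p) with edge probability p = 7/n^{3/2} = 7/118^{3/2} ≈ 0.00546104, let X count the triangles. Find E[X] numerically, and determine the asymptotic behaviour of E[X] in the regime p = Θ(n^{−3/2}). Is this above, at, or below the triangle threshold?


Number of potential triangles: C(118, 3) = 266916.
Each occurs with probability p³ ≈ (0.00546104)³ ≈ 1.62863996e-07.
By linearity: E[X] = C(118, 3)·p³ ≈ 266916 · 1.62863996e-07 ≈ 0.043471.
Since α = 3/2 > 1, p = c/n^{3/2} = o(1/n) is below the triangle threshold p ~ 1/n. Asymptotically E[X] ~ (c³/6)·n^{3(1−α)} = (7³/6)·n^{-1.5} → 0, so by Markov's inequality G has no triangles w.h.p.

E[X] ≈ 0.043471; in regime p = Θ(1/n^{3/2}) E[X] tends to 0 (below the triangle threshold p ~ 1/n).


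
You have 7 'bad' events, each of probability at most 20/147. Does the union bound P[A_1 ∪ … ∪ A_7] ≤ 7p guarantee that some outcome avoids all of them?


Union bound: P[∪_{i=1}^{7} A_i] ≤ Σ_i P[A_i] ≤ 7·p = 7·(20/147) = 20/21.
Numerically: 20/21 ≈ 0.9523810.
Is 20/21 < 1? YES.
Since P[∪ A_i] ≤ 20/21 < 1, the complement has P[∩ A_i^c] ≥ 1 − 20/21 = 1/21 > 0, so some outcome avoids every A_i.

7·p = 20/21 ≈ 0.9523810; existence CERTIFIED by the union bound.


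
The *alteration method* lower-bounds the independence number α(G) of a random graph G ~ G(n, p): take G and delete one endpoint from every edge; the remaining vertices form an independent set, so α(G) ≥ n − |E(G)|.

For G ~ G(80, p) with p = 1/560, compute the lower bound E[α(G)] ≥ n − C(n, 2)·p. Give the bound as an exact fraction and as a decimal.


E[|E(G)|] = C(80, 2)·p = 3160 · (1/560) = 79/14.
E[α(G)] ≥ n − E[|E(G)|] = 80 − 79/14 = 1041/14.
Numerically: ≈ 74.3571.
(This is only a lower bound; the true E[α(G)] may be larger.)

E[α(G)] ≥ 1041/14 ≈ 74.3571.


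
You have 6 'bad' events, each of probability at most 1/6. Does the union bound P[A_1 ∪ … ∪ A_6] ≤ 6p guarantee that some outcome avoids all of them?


Union bound: P[∪_{i=1}^{6} A_i] ≤ Σ_i P[A_i] ≤ 6·p = 6·(1/6) = 1.
Numerically: 1 ≈ 1.0000000.
Is 1 < 1? NO.
Since the bound 1 is ≥ 1, the union bound is uninformative here; it does NOT by itself certify existence.

6·p = 1 ≈ 1.0000000; existence NOT certified by the union bound.


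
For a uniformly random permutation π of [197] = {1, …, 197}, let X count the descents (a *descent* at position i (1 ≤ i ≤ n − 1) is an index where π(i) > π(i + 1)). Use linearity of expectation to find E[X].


Write X = Σ X_I over i = 1, …, 196, with X_I the indicator of one descent.
There are 196 indicators.
For each fixed i, the pair (π(i), π(i+1)) is a uniformly random ordered pair of distinct values from {1, …, 197}; by symmetry P[π(i) > π(i+1)] = 1/2.
By linearity: E[X] = 196 · (1/2) = (197 − 1) · (1/2) = 98 ≈ 98.00000.

E[X] = 98 = 98.00000.


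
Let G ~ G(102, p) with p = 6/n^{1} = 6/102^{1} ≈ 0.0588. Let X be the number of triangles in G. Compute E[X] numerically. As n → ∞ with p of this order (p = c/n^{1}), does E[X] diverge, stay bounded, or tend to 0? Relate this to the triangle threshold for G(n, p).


Number of potential triangles: C(102, 3) = 171700.
Each occurs with probability p³ ≈ (0.0588)³ ≈ 2.03542e-04.
By linearity: E[X] = C(102, 3)·p³ ≈ 171700 · 2.03542e-04 ≈ 34.948.
Here α = 1, so p = 6/n is exactly at the triangle threshold p ~ 1/n. Asymptotically E[X] → c³/6 = 6³/6 = 36 ≈ 36.000, a bounded constant. In this regime the triangle count is asymptotically Poisson(c³/6).

E[X] ≈ 34.948; in regime p = Θ(1/n^{1}) E[X] stays bounded (at the triangle threshold p ~ 1/n).


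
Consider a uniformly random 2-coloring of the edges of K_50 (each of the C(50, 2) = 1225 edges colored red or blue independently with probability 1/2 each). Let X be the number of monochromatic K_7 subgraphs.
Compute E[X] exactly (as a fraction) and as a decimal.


Let X = Σ_S X_S over the C(50, 7) = 99884400 subsets S of size 7, where X_S = 1 if the K_7 on S is monochromatic.
For a fixed S, the K_7 on S has C(7, 2) = 21 edges. P[all 21 edges red] = (1/2)^21, and likewise for blue, so P[monochromatic] = 2·(1/2)^21 = 2^{1 − 21} = 1/1048576.
Summing: E[X] = C(50, 7) · 2^{1 − 21} = 99884400 · 1/1048576 = 6242775/65536.
Numerically: E[X] ≈ 95.2572.

E[X] = C(50,7)·2^(1−C(7,2)) = 6242775/65536 ≈ 95.2572.


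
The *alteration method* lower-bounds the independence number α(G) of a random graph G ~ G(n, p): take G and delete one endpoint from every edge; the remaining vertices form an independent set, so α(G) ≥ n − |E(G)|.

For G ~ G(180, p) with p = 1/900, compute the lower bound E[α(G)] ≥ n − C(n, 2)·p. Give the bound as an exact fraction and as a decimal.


E[|E(G)|] = C(180, 2)·p = 16110 · (1/900) = 179/10.
E[α(G)] ≥ n − E[|E(G)|] = 180 − 179/10 = 1621/10.
Numerically: ≈ 162.100000.
(This is only a lower bound; the true E[α(G)] may be larger.)

E[α(G)] ≥ 1621/10 ≈ 162.100000.


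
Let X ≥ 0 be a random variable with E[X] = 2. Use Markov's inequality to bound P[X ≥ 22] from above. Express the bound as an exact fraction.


μ = E[X] = 2, a = 22.
Markov: P[X ≥ 22] ≤ μ/a = (2)/22 = 1/11.
Numerically: ≈ 0.091.
(Since a = 22 > μ = 2.000, the bound 1/11 is < 1 and informative.)

P[X ≥ 22] ≤ 1/11 ≈ 0.091.


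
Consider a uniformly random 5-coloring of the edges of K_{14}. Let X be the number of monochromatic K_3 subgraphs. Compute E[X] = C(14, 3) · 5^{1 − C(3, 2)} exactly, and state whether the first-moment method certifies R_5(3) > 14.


E[X] = C(14, 3) · 5^{1 − 3} = 364 · 5^{−2} = 364/25.
As a reduced fraction: E[X] = 364/25 ≈ 14.560.
Is E[X] < 1? NO.
Since E[X] ≥ 1, the first-moment bound is inconclusive at n = 14; it does NOT by itself certify R_5(3) > 14.

E[X] = 364/25 ≈ 14.560; E[X] ≥ 1; first-moment method inconclusive here.


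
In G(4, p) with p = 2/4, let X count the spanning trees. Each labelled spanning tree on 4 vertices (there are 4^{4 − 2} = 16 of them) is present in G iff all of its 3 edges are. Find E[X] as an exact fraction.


K_4 has 4^{4 − 2} = 16 labelled spanning trees.
For each such spanning tree H, let X_H = 1 if all 3 edges of H are present in G. Then P[X_H = 1] = p^{3} = (1/2)^{3} = 1/8.
Summing the indicators: E[X] = Σ_H E[X_H] = 16 · p^{3} = 16 · 1/8 = 2.
Numerically: E[X] ≈ 2.

E[X] = 16 · (1/2)^{3} = 2 ≈ 2.


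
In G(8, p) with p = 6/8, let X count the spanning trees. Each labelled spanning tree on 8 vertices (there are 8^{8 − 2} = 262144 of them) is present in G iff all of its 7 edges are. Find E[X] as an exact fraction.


K_8 has 8^{8 − 2} = 262144 labelled spanning trees.
For each such spanning tree H, let X_H = 1 if all 7 edges of H are present in G. Then P[X_H = 1] = p^{7} = (3/4)^{7} = 2187/16384.
By linearity: E[X] = Σ_H E[X_H] = 262144 · p^{7} = 262144 · 2187/16384 = 34992.
Numerically: E[X] ≈ 34992.

E[X] = 262144 · (3/4)^{7} = 34992 ≈ 34992.


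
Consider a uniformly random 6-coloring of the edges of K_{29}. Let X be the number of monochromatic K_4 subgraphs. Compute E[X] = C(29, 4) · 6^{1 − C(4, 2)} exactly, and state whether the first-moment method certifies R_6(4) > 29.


E[X] = C(29, 4) · 6^{1 − 6} = 23751 · 6^{−5} = 23751/7776.
As a reduced fraction: E[X] = 2639/864 ≈ 3.054.
Is E[X] < 1? NO.
Since E[X] ≥ 1, the first-moment bound is inconclusive at n = 29; it does NOT by itself certify R_6(4) > 29.

E[X] = 2639/864 ≈ 3.054; E[X] ≥ 1; first-moment method inconclusive here.


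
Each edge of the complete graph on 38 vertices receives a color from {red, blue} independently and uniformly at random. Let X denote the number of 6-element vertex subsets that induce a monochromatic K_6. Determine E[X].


Let X = Σ_S X_S over the C(38, 6) = 2760681 subsets S of size 6, where X_S = 1 if the K_6 on S is monochromatic.
For a fixed S, the K_6 on S has C(6, 2) = 15 edges. P[all 15 edges red] = (1/2)^15, and likewise for blue, so P[monochromatic] = 2·(1/2)^15 = 2^{1 − 15} = 1/16384.
By linearity of expectation: E[X] = C(38, 6) · 2^{1 − 15} = 2760681 · 1/16384 = 2760681/16384.
Numerically: E[X] ≈ 168.49860.

E[X] = C(38,6)·2^(1−C(6,2)) = 2760681/16384 ≈ 168.49860.


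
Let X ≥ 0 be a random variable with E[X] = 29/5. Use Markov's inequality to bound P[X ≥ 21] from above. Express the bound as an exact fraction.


μ = E[X] = 29/5, a = 21.
Markov: P[X ≥ 21] ≤ μ/a = (29/5)/21 = 29/105.
Numerically: ≈ 0.276190.
(Since a = 21 > μ = 5.800000, the bound 29/105 is < 1 and informative.)

P[X ≥ 21] ≤ 29/105 ≈ 0.276190.


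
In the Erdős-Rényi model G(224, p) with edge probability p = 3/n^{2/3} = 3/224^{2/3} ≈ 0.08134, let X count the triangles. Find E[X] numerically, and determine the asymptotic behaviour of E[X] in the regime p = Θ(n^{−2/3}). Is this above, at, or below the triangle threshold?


Number of potential triangles: C(224, 3) = 1848224.
Each occurs with probability p³ ≈ (0.08134)³ ≈ 5.381059e-04.
By linearity: E[X] = C(224, 3)·p³ ≈ 1848224 · 5.381059e-04 ≈ 994.5402.
Since α = 2/3 < 1, p = c/n^{2/3} ≫ 1/n is above the triangle threshold p ~ 1/n. Asymptotically E[X] ~ (c³/6)·n^{3(1−α)} = (3³/6)·n^{1} → ∞; triangles are abundant w.h.p.

E[X] ≈ 994.5402; in regime p = Θ(1/n^{2/3}) E[X] diverges (above the triangle threshold p ~ 1/n).


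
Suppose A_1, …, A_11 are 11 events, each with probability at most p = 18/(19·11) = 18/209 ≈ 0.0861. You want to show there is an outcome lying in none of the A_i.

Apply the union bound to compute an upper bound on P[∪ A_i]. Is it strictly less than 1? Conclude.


Union bound: P[∪_{i=1}^{11} A_i] ≤ Σ_i P[A_i] ≤ 11·p = 11·(18/209) = 18/19.
Numerically: 18/19 ≈ 0.9474.
Is 18/19 < 1? YES.
Since P[∪ A_i] ≤ 18/19 < 1, the complement has P[∩ A_i^c] ≥ 1 − 18/19 = 1/19 > 0, so some outcome avoids every A_i.

11·p = 18/19 ≈ 0.9474; existence CERTIFIED by the union bound.


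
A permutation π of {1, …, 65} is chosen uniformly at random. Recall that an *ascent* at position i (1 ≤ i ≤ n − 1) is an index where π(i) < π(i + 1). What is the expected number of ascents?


Write X = Σ X_I over i = 1, …, 64, with X_I the indicator of one ascent.
There are 64 indicators.
For each fixed i, the pair (π(i), π(i+1)) is a uniformly random ordered pair of distinct values from {1, …, 65}; by symmetry P[π(i) < π(i+1)] = 1/2.
By linearity: E[X] = 64 · (1/2) = (65 − 1) · (1/2) = 32 ≈ 32.000000.

E[X] = 32 = 32.000000.


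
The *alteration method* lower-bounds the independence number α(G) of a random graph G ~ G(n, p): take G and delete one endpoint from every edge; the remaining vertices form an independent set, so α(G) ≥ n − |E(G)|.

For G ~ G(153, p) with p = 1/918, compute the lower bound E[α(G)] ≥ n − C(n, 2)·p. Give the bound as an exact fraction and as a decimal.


E[|E(G)|] = C(153, 2)·p = 11628 · (1/918) = 38/3.
E[α(G)] ≥ n − E[|E(G)|] = 153 − 38/3 = 421/3.
Numerically: ≈ 140.333.
(This is only a lower bound; the true E[α(G)] may be larger.)

E[α(G)] ≥ 421/3 ≈ 140.333.


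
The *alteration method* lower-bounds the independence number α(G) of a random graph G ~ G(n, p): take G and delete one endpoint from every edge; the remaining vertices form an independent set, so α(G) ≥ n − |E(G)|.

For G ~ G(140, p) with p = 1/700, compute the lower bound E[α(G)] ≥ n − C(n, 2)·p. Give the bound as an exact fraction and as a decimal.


E[|E(G)|] = C(140, 2)·p = 9730 · (1/700) = 139/10.
E[α(G)] ≥ n − E[|E(G)|] = 140 − 139/10 = 1261/10.
Numerically: ≈ 126.10000.
(This is only a lower bound; the true E[α(G)] may be larger.)

E[α(G)] ≥ 1261/10 ≈ 126.10000.


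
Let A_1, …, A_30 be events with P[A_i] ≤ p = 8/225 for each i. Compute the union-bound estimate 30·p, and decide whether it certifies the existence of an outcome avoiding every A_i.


Union bound: P[∪_{i=1}^{30} A_i] ≤ Σ_i P[A_i] ≤ 30·p = 30·(8/225) = 16/15.
Numerically: 16/15 ≈ 1.0667.
Is 16/15 < 1? NO.
Since the bound 16/15 is ≥ 1, the union bound is uninformative here; it does NOT by itself certify existence.

30·p = 16/15 ≈ 1.0667; existence NOT certified by the union bound.


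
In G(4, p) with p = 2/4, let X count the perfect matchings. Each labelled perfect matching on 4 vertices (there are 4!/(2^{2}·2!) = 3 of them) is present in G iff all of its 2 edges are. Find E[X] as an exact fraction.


K_4 has 4!/(2^{2}·2!) = 3 labelled perfect matchings.
For each such perfect matching H, let X_H = 1 if all 2 edges of H are present in G. Then P[X_H = 1] = p^{2} = (1/2)^{2} = 1/4.
By linearity of expectation: E[X] = Σ_H E[X_H] = 3 · p^{2} = 3 · 1/4 = 3/4.
Numerically: E[X] ≈ 0.75.

E[X] = 3 · (1/2)^{2} = 3/4 ≈ 0.75.


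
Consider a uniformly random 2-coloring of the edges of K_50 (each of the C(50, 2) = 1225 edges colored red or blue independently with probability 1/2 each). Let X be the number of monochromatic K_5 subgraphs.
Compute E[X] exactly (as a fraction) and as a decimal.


Let X = Σ_S X_S over the C(50, 5) = 2118760 subsets S of size 5, where X_S = 1 if the K_5 on S is monochromatic.
For a fixed S, the K_5 on S has C(5, 2) = 10 edges. P[all 10 edges red] = (1/2)^10, and likewise for blue, so P[monochromatic] = 2·(1/2)^10 = 2^{1 − 10} = 1/512.
Summing: E[X] = C(50, 5) · 2^{1 − 10} = 2118760 · 1/512 = 264845/64.
Numerically: E[X] ≈ 4138.20312.

E[X] = C(50,5)·2^(1−C(5,2)) = 264845/64 ≈ 4138.20312.


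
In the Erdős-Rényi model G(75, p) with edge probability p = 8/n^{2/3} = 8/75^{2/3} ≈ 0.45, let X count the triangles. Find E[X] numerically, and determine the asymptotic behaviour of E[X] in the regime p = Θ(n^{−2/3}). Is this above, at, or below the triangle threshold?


Number of potential triangles: C(75, 3) = 67525.
Each occurs with probability p³ ≈ (0.45)³ ≈ 9.10222e-02.
By linearity: E[X] = C(75, 3)·p³ ≈ 67525 · 9.10222e-02 ≈ 6146.276.
Since α = 2/3 < 1, p = c/n^{2/3} ≫ 1/n is above the triangle threshold p ~ 1/n. Asymptotically E[X] ~ (c³/6)·n^{3(1−α)} = (8³/6)·n^{1} → ∞; triangles are abundant w.h.p.

E[X] ≈ 6146.276; in regime p = Θ(1/n^{2/3}) E[X] diverges (above the triangle threshold p ~ 1/n).


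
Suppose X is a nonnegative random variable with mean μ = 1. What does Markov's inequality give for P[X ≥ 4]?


μ = E[X] = 1, a = 4.
Markov: P[X ≥ 4] ≤ μ/a = (1)/4 = 1/4.
Numerically: ≈ 0.250000.
(Since a = 4 > μ = 1.000000, the bound 1/4 is < 1 and informative.)

P[X ≥ 4] ≤ 1/4 ≈ 0.250000.


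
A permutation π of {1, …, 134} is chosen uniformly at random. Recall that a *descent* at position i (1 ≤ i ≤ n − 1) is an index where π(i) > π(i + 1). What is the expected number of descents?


Write X = Σ X_I over i = 1, …, 133, with X_I the indicator of one descent.
There are 133 indicators.
For each fixed i, the pair (π(i), π(i+1)) is a uniformly random ordered pair of distinct values from {1, …, 134}; by symmetry P[π(i) > π(i+1)] = 1/2.
By linearity: E[X] = 133 · (1/2) = (134 − 1) · (1/2) = 133/2 ≈ 66.500.

E[X] = 133/2 = 66.500.


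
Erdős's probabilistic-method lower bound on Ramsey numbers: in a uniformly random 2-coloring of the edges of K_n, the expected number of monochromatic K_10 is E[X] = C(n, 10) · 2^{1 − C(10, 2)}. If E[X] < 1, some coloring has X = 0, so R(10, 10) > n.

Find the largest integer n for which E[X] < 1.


We need C(n, 10) · 2^{1 − 45} < 1, i.e. C(n, 10) < 2^{45 − 1} = 17592186044416.
Check values of n near the boundary:
  n = 99: C(99, 10) = 15579278510796; 15579278510796 < 17592186044416? YES
  n = 100: C(100, 10) = 17310309456440; 17310309456440 < 17592186044416? YES
  n = 101: C(101, 10) = 19212541264840; 19212541264840 < 17592186044416? NO
  n = 102: C(102, 10) = 21300860967540; 21300860967540 < 17592186044416? NO
  n = 103: C(103, 10) = 23591276125340; 23591276125340 < 17592186044416? NO
The largest n with C(n, 10) < 17592186044416 is n = 100 (where E[X] = 2163788682055/2199023255552 ≈ 0.983977). Hence R(10, 10) > 100, i.e. R(10, 10) ≥ 101.

Largest n = 100; hence R(10, 10) > 100.


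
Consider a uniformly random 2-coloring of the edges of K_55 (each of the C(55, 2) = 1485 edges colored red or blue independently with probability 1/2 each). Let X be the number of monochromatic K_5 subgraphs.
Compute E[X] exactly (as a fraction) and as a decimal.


Let X = Σ_S X_S over the C(55, 5) = 3478761 subsets S of size 5, where X_S = 1 if the K_5 on S is monochromatic.
For a fixed S, the K_5 on S has C(5, 2) = 10 edges. P[all 10 edges red] = (1/2)^10, and likewise for blue, so P[monochromatic] = 2·(1/2)^10 = 2^{1 − 10} = 1/512.
Summing: E[X] = C(55, 5) · 2^{1 − 10} = 3478761 · 1/512 = 3478761/512.
Numerically: E[X] ≈ 6794.4551.

E[X] = C(55,5)·2^(1−C(5,2)) = 3478761/512 ≈ 6794.4551.


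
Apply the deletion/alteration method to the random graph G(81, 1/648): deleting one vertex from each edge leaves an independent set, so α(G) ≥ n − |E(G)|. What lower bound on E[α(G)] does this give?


E[|E(G)|] = C(81, 2)·p = 3240 · (1/648) = 5.
E[α(G)] ≥ n − E[|E(G)|] = 81 − 5 = 76.
Numerically: ≈ 76.00000.
(This is only a lower bound; the true E[α(G)] may be larger.)

E[α(G)] ≥ 76 ≈ 76.00000.


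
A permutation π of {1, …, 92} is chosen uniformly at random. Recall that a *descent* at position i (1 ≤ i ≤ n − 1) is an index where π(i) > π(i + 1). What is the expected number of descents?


Write X = Σ X_I over i = 1, …, 91, with X_I the indicator of one descent.
There are 91 indicators.
For each fixed i, the pair (π(i), π(i+1)) is a uniformly random ordered pair of distinct values from {1, …, 92}; by symmetry P[π(i) > π(i+1)] = 1/2.
By linearity: E[X] = 91 · (1/2) = (92 − 1) · (1/2) = 91/2 ≈ 45.500.

E[X] = 91/2 = 45.500.


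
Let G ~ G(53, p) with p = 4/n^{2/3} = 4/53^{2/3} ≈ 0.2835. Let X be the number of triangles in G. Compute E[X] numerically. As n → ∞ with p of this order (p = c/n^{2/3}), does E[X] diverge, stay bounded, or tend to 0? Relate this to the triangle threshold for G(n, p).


Number of potential triangles: C(53, 3) = 23426.
Each occurs with probability p³ ≈ (0.2835)³ ≈ 2.278391e-02.
By linearity: E[X] = C(53, 3)·p³ ≈ 23426 · 2.278391e-02 ≈ 533.7358.
Since α = 2/3 < 1, p = c/n^{2/3} ≫ 1/n is above the triangle threshold p ~ 1/n. Asymptotically E[X] ~ (c³/6)·n^{3(1−α)} = (4³/6)·n^{1} → ∞; triangles are abundant w.h.p.

E[X] ≈ 533.7358; in regime p = Θ(1/n^{2/3}) E[X] diverges (above the triangle threshold p ~ 1/n).


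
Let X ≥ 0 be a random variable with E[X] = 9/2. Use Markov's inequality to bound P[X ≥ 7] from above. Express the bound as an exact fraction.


μ = E[X] = 9/2, a = 7.
Markov: P[X ≥ 7] ≤ μ/a = (9/2)/7 = 9/14.
Numerically: ≈ 0.64286.
(Since a = 7 > μ = 4.50000, the bound 9/14 is < 1 and informative.)

P[X ≥ 7] ≤ 9/14 ≈ 0.64286.


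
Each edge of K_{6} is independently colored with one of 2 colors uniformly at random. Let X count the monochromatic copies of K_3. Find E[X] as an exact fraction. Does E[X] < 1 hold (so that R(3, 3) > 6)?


E[X] = C(6, 3) · 2^{1 − 3} = 20 · 2^{−2} = 20/4.
As a reduced fraction: E[X] = 5 ≈ 5.000000.
Is E[X] < 1? NO.
Since E[X] ≥ 1, the first-moment bound is inconclusive at n = 6; it does NOT by itself certify R(3, 3) > 6.

E[X] = 5 ≈ 5.000000; E[X] ≥ 1; first-moment method inconclusive here.


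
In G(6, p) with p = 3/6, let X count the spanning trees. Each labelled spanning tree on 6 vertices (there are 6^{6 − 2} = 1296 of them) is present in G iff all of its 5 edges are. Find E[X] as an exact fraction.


K_6 has 6^{6 − 2} = 1296 labelled spanning trees.
For each such spanning tree H, let X_H = 1 if all 5 edges of H are present in G. Then P[X_H = 1] = p^{5} = (1/2)^{5} = 1/32.
By linearity of expectation: E[X] = Σ_H E[X_H] = 1296 · p^{5} = 1296 · 1/32 = 81/2.
Numerically: E[X] ≈ 40.5.

E[X] = 1296 · (1/2)^{5} = 81/2 ≈ 40.5.


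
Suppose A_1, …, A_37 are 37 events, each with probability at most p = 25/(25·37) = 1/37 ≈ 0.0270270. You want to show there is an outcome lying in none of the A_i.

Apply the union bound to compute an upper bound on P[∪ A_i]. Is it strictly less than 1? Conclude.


Union bound: P[∪_{i=1}^{37} A_i] ≤ Σ_i P[A_i] ≤ 37·p = 37·(1/37) = 1.
Numerically: 1 ≈ 1.0000000.
Is 1 < 1? NO.
Since the bound 1 is ≥ 1, the union bound is uninformative here; it does NOT by itself certify existence.

37·p = 1 ≈ 1.0000000; existence NOT certified by the union bound.


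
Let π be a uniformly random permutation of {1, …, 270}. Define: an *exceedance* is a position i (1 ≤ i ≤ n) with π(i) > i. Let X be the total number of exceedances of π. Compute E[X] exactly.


Write X = Σ_{i=1}^{270} X_i, where X_i = 1_{π(i) > i}.
For each fixed i, π(i) is uniform over {1, …, 270} (marginal of a uniform permutation), so P[π(i) > i] = (n − i)/n. Summing: Σ_{i=1}^{270} (n − i)/n = (0 + 1 + … + 269)/270 = 270(270 − 1)/(2·270) = (270 − 1)/2.
Hence E[X] = Σ_{i=1}^{270} (270 − i)/270 = 269/2 ≈ 134.500.

E[X] = 269/2 = 134.500.


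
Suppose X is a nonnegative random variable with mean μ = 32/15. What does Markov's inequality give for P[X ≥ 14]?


μ = E[X] = 32/15, a = 14.
Markov: P[X ≥ 14] ≤ μ/a = (32/15)/14 = 16/105.
Numerically: ≈ 0.152381.
(Since a = 14 > μ = 2.133333, the bound 16/105 is < 1 and informative.)

P[X ≥ 14] ≤ 16/105 ≈ 0.152381.


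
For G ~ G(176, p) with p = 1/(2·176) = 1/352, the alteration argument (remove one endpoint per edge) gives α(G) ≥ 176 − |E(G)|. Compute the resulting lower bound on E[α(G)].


E[|E(G)|] = C(176, 2)·p = 15400 · (1/352) = 175/4.
E[α(G)] ≥ n − E[|E(G)|] = 176 − 175/4 = 529/4.
Numerically: ≈ 132.250000.
(This is only a lower bound; the true E[α(G)] may be larger.)

E[α(G)] ≥ 529/4 ≈ 132.250000.


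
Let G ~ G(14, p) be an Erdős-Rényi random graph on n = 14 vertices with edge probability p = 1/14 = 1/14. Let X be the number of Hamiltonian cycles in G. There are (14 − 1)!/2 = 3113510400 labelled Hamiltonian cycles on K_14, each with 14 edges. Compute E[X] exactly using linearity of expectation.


K_14 has (14 − 1)!/2 = 3113510400 labelled Hamiltonian cycles.
For each such Hamiltonian cycle H, let X_H = 1 if all 14 edges of H are present in G. Then P[X_H = 1] = p^{14} = (1/14)^{14} = 1/11112006825558016.
By linearity of expectation: E[X] = Σ_H E[X_H] = 3113510400 · p^{14} = 3113510400 · 1/11112006825558016 = 868725/3100448333024.
Numerically: E[X] ≈ 2.8e-07.

E[X] = 3113510400 · (1/14)^{14} = 868725/3100448333024 ≈ 2.8e-07.


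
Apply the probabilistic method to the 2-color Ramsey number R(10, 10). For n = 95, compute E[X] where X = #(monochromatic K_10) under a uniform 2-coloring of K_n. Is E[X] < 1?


E[X] = C(95, 10) · 2^{1 − 45} = 10104934117421 · 2^{−44} = 10104934117421/17592186044416.
As a reduced fraction: E[X] = 10104934117421/17592186044416 ≈ 0.574399.
Is E[X] < 1? YES.
Since E[X] < 1, there exists a 2-coloring of K_{95} with no monochromatic K_10; hence R(10, 10) > 95.

E[X] = 10104934117421/17592186044416 ≈ 0.574399; E[X] < 1, so R(10, 10) > 95.


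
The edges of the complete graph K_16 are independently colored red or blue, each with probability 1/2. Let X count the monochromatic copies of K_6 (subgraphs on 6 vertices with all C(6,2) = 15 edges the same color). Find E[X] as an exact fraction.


Let X = Σ_S X_S over the C(16, 6) = 8008 subsets S of size 6, where X_S = 1 if the K_6 on S is monochromatic.
For a fixed S, the K_6 on S has C(6, 2) = 15 edges. P[all 15 edges red] = (1/2)^15, and likewise for blue, so P[monochromatic] = 2·(1/2)^15 = 2^{1 − 15} = 1/16384.
By linearity of expectation: E[X] = C(16, 6) · 2^{1 − 15} = 8008 · 1/16384 = 1001/2048.
Numerically: E[X] ≈ 0.489.

E[X] = C(16,6)·2^(1−C(6,2)) = 1001/2048 ≈ 0.489.


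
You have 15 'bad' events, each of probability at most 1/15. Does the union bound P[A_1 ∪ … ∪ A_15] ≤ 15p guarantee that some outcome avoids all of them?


Union bound: P[∪_{i=1}^{15} A_i] ≤ Σ_i P[A_i] ≤ 15·p = 15·(1/15) = 1.
Numerically: 1 ≈ 1.000000.
Is 1 < 1? NO.
Since the bound 1 is ≥ 1, the union bound is uninformative here; it does NOT by itself certify existence.

15·p = 1 ≈ 1.000000; existence NOT certified by the union bound.


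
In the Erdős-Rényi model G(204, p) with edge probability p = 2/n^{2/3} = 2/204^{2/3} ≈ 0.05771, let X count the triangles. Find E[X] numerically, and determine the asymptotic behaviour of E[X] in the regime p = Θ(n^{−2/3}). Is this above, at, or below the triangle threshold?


Number of potential triangles: C(204, 3) = 1394204.
Each occurs with probability p³ ≈ (0.05771)³ ≈ 1.922338e-04.
By linearity: E[X] = C(204, 3)·p³ ≈ 1394204 · 1.922338e-04 ≈ 268.0131.
Since α = 2/3 < 1, p = c/n^{2/3} ≫ 1/n is above the triangle threshold p ~ 1/n. Asymptotically E[X] ~ (c³/6)·n^{3(1−α)} = (2³/6)·n^{1} → ∞; triangles are abundant w.h.p.

E[X] ≈ 268.0131; in regime p = Θ(1/n^{2/3}) E[X] diverges (above the triangle threshold p ~ 1/n).


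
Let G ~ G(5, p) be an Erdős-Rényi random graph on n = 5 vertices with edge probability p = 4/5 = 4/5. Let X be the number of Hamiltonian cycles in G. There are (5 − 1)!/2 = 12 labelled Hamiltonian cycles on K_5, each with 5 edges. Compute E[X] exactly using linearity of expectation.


K_5 has (5 − 1)!/2 = 12 labelled Hamiltonian cycles.
For each such Hamiltonian cycle H, let X_H = 1 if all 5 edges of H are present in G. Then P[X_H = 1] = p^{5} = (4/5)^{5} = 1024/3125.
By linearity: E[X] = Σ_H E[X_H] = 12 · p^{5} = 12 · 1024/3125 = 12288/3125.
Numerically: E[X] ≈ 3.93216.

E[X] = 12 · (4/5)^{5} = 12288/3125 ≈ 3.93216.


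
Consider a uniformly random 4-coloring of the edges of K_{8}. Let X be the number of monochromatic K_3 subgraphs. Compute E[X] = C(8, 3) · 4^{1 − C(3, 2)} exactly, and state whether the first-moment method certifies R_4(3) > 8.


E[X] = C(8, 3) · 4^{1 − 3} = 56 · 4^{−2} = 56/16.
As a reduced fraction: E[X] = 7/2 ≈ 3.5000000.
Is E[X] < 1? NO.
Since E[X] ≥ 1, the first-moment bound is inconclusive at n = 8; it does NOT by itself certify R_4(3) > 8.

E[X] = 7/2 ≈ 3.5000000; E[X] ≥ 1; first-moment method inconclusive here.


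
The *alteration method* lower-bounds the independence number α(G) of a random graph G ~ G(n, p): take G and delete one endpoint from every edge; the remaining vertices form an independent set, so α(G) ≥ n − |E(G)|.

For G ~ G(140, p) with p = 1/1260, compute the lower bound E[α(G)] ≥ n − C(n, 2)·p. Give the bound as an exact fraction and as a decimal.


E[|E(G)|] = C(140, 2)·p = 9730 · (1/1260) = 139/18.
E[α(G)] ≥ n − E[|E(G)|] = 140 − 139/18 = 2381/18.
Numerically: ≈ 132.278.
(This is only a lower bound; the true E[α(G)] may be larger.)

E[α(G)] ≥ 2381/18 ≈ 132.278.


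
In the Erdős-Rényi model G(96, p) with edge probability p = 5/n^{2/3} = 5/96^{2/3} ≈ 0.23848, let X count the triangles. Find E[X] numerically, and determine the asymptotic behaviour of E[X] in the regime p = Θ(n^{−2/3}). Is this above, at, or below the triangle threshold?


Number of potential triangles: C(96, 3) = 142880.
Each occurs with probability p³ ≈ (0.23848)³ ≈ 1.3563368e-02.
By linearity: E[X] = C(96, 3)·p³ ≈ 142880 · 1.3563368e-02 ≈ 1937.93403.
Since α = 2/3 < 1, p = c/n^{2/3} ≫ 1/n is above the triangle threshold p ~ 1/n. Asymptotically E[X] ~ (c³/6)·n^{3(1−α)} = (5³/6)·n^{1} → ∞; triangles are abundant w.h.p.

E[X] ≈ 1937.93403; in regime p = Θ(1/n^{2/3}) E[X] diverges (above the triangle threshold p ~ 1/n).


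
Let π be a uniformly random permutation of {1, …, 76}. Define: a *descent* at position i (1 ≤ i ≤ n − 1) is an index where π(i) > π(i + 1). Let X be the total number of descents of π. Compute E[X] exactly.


Write X = Σ X_I over i = 1, …, 75, with X_I the indicator of one descent.
There are 75 indicators.
For each fixed i, the pair (π(i), π(i+1)) is a uniformly random ordered pair of distinct values from {1, …, 76}; by symmetry P[π(i) > π(i+1)] = 1/2.
By linearity: E[X] = 75 · (1/2) = (76 − 1) · (1/2) = 75/2 ≈ 37.500000.

E[X] = 75/2 = 37.500000.


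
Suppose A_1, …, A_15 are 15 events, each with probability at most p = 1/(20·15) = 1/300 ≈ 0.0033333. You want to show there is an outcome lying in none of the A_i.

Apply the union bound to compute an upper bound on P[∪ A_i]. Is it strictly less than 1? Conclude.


Union bound: P[∪_{i=1}^{15} A_i] ≤ Σ_i P[A_i] ≤ 15·p = 15·(1/300) = 1/20.
Numerically: 1/20 ≈ 0.0500000.
Is 1/20 < 1? YES.
Since P[∪ A_i] ≤ 1/20 < 1, the complement has P[∩ A_i^c] ≥ 1 − 1/20 = 19/20 > 0, so some outcome avoids every A_i.

15·p = 1/20 ≈ 0.0500000; existence CERTIFIED by the union bound.


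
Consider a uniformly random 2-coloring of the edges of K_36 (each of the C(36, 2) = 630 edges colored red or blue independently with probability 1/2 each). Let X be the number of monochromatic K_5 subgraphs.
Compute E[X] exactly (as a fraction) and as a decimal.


Let X = Σ_S X_S over the C(36, 5) = 376992 subsets S of size 5, where X_S = 1 if the K_5 on S is monochromatic.
For a fixed S, the K_5 on S has C(5, 2) = 10 edges. P[all 10 edges red] = (1/2)^10, and likewise for blue, so P[monochromatic] = 2·(1/2)^10 = 2^{1 − 10} = 1/512.
By linearity: E[X] = C(36, 5) · 2^{1 − 10} = 376992 · 1/512 = 11781/16.
Numerically: E[X] ≈ 736.312.

E[X] = C(36,5)·2^(1−C(5,2)) = 11781/16 ≈ 736.312.


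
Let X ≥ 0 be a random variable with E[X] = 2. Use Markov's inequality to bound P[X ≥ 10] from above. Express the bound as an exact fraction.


μ = E[X] = 2, a = 10.
Markov: P[X ≥ 10] ≤ μ/a = (2)/10 = 1/5.
Numerically: ≈ 0.200.
(Since a = 10 > μ = 2.000, the bound 1/5 is < 1 and informative.)

P[X ≥ 10] ≤ 1/5 ≈ 0.200.


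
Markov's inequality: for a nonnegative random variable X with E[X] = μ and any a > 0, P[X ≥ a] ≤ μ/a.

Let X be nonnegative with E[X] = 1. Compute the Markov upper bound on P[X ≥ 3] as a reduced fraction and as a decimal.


μ = E[X] = 1, a = 3.
Markov: P[X ≥ 3] ≤ μ/a = (1)/3 = 1/3.
Numerically: ≈ 0.333.
(Since a = 3 > μ = 1.000, the bound 1/3 is < 1 and informative.)

P[X ≥ 3] ≤ 1/3 ≈ 0.333.


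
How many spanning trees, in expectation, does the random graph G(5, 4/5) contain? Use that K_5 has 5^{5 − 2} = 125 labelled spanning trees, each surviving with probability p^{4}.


K_5 has 5^{5 − 2} = 125 labelled spanning trees.
For each such spanning tree H, let X_H = 1 if all 4 edges of H are present in G. Then P[X_H = 1] = p^{4} = (4/5)^{4} = 256/625.
Summing the indicators: E[X] = Σ_H E[X_H] = 125 · p^{4} = 125 · 256/625 = 256/5.
Numerically: E[X] ≈ 51.2.

E[X] = 125 · (4/5)^{4} = 256/5 ≈ 51.2.


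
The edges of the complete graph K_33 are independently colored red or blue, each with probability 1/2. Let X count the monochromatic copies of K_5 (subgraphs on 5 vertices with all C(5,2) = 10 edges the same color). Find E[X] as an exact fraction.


Let X = Σ_S X_S over the C(33, 5) = 237336 subsets S of size 5, where X_S = 1 if the K_5 on S is monochromatic.
For a fixed S, the K_5 on S has C(5, 2) = 10 edges. P[all 10 edges red] = (1/2)^10, and likewise for blue, so P[monochromatic] = 2·(1/2)^10 = 2^{1 − 10} = 1/512.
By linearity of expectation: E[X] = C(33, 5) · 2^{1 − 10} = 237336 · 1/512 = 29667/64.
Numerically: E[X] ≈ 463.547.

E[X] = C(33,5)·2^(1−C(5,2)) = 29667/64 ≈ 463.547.


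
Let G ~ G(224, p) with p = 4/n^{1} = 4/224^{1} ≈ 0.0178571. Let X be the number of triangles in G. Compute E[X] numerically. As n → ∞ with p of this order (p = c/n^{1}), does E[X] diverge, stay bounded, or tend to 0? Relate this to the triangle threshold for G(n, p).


Number of potential triangles: C(224, 3) = 1848224.
Each occurs with probability p³ ≈ (0.0178571)³ ≈ 5.69424198e-06.
By linearity: E[X] = C(224, 3)·p³ ≈ 1848224 · 5.69424198e-06 ≈ 10.524235.
Here α = 1, so p = 4/n is exactly at the triangle threshold p ~ 1/n. Asymptotically E[X] → c³/6 = 4³/6 = 32/3 ≈ 10.666667, a bounded constant. In this regime the triangle count is asymptotically Poisson(c³/6).

E[X] ≈ 10.524235; in regime p = Θ(1/n^{1}) E[X] stays bounded (at the triangle threshold p ~ 1/n).


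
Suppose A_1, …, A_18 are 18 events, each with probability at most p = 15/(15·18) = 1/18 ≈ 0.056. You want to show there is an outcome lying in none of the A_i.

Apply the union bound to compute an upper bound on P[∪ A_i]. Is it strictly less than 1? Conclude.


Union bound: P[∪_{i=1}^{18} A_i] ≤ Σ_i P[A_i] ≤ 18·p = 18·(1/18) = 1.
Numerically: 1 ≈ 1.000.
Is 1 < 1? NO.
Since the bound 1 is ≥ 1, the union bound is uninformative here; it does NOT by itself certify existence.

18·p = 1 ≈ 1.000; existence NOT certified by the union bound.


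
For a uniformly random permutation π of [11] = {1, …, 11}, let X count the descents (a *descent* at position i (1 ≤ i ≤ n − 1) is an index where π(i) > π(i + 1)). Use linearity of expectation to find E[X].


Write X = Σ X_I over i = 1, …, 10, with X_I the indicator of one descent.
There are 10 indicators.
For each fixed i, the pair (π(i), π(i+1)) is a uniformly random ordered pair of distinct values from {1, …, 11}; by symmetry P[π(i) > π(i+1)] = 1/2.
By linearity: E[X] = 10 · (1/2) = (11 − 1) · (1/2) = 5 ≈ 5.000000.

E[X] = 5 = 5.000000.


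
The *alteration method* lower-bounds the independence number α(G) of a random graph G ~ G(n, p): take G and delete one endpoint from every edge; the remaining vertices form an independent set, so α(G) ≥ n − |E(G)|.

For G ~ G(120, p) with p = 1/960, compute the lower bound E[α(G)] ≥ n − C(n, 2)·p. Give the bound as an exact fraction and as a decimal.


E[|E(G)|] = C(120, 2)·p = 7140 · (1/960) = 119/16.
E[α(G)] ≥ n − E[|E(G)|] = 120 − 119/16 = 1801/16.
Numerically: ≈ 112.56250.
(This is only a lower bound; the true E[α(G)] may be larger.)

E[α(G)] ≥ 1801/16 ≈ 112.56250.


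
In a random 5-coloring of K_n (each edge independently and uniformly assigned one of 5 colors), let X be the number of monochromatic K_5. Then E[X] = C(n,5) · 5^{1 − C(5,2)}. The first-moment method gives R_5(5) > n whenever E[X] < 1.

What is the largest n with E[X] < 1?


We need C(n, 5) · 5^{1 − 10} < 1, i.e. C(n, 5) < 5^{10 − 1} = 1953125.
Check values of n near the boundary:
  n = 48: C(48, 5) = 1712304; 1712304 < 1953125? YES
  n = 49: C(49, 5) = 1906884; 1906884 < 1953125? YES
  n = 50: C(50, 5) = 2118760; 2118760 < 1953125? NO
  n = 51: C(51, 5) = 2349060; 2349060 < 1953125? NO
The largest n with C(n, 5) < 1953125 is n = 49 (where E[X] = 1906884/1953125 ≈ 0.9763246). Hence R_5(5) > 49, i.e. R_5(5) ≥ 50.

Largest n = 49; hence R_5(5) > 49.


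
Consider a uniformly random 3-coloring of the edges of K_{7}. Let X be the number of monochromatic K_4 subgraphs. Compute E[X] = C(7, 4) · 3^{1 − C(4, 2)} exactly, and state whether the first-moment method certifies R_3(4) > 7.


E[X] = C(7, 4) · 3^{1 − 6} = 35 · 3^{−5} = 35/243.
As a reduced fraction: E[X] = 35/243 ≈ 0.144.
Is E[X] < 1? YES.
Since E[X] < 1, there exists a 3-coloring of K_{7} with no monochromatic K_4; hence R_3(4) > 7.

E[X] = 35/243 ≈ 0.144; E[X] < 1, so R_3(4) > 7.


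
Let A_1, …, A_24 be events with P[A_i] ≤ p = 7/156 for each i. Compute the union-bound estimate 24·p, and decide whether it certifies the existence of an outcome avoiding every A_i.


Union bound: P[∪_{i=1}^{24} A_i] ≤ Σ_i P[A_i] ≤ 24·p = 24·(7/156) = 14/13.
Numerically: 14/13 ≈ 1.077.
Is 14/13 < 1? NO.
Since the bound 14/13 is ≥ 1, the union bound is uninformative here; it does NOT by itself certify existence.

24·p = 14/13 ≈ 1.077; existence NOT certified by the union bound.


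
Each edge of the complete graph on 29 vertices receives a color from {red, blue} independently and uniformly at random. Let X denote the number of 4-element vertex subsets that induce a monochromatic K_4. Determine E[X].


Let X = Σ_S X_S over the C(29, 4) = 23751 subsets S of size 4, where X_S = 1 if the K_4 on S is monochromatic.
For a fixed S, the K_4 on S has C(4, 2) = 6 edges. P[all 6 edges red] = (1/2)^6, and likewise for blue, so P[monochromatic] = 2·(1/2)^6 = 2^{1 − 6} = 1/32.
Summing: E[X] = C(29, 4) · 2^{1 − 6} = 23751 · 1/32 = 23751/32.
Numerically: E[X] ≈ 742.218750.

E[X] = C(29,4)·2^(1−C(4,2)) = 23751/32 ≈ 742.218750.


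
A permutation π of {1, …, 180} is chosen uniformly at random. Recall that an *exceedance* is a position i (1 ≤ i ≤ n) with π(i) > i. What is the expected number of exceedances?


Write X = Σ_{i=1}^{180} X_i, where X_i = 1_{π(i) > i}.
For each fixed i, π(i) is uniform over {1, …, 180} (marginal of a uniform permutation), so P[π(i) > i] = (n − i)/n. Summing: Σ_{i=1}^{180} (n − i)/n = (0 + 1 + … + 179)/180 = 180(180 − 1)/(2·180) = (180 − 1)/2.
Hence E[X] = Σ_{i=1}^{180} (180 − i)/180 = 179/2 ≈ 89.50000.

E[X] = 179/2 = 89.50000.


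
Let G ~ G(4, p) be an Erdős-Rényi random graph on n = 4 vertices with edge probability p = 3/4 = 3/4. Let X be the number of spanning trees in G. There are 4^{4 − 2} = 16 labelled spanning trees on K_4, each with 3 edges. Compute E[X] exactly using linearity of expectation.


K_4 has 4^{4 − 2} = 16 labelled spanning trees.
For each such spanning tree H, let X_H = 1 if all 3 edges of H are present in G. Then P[X_H = 1] = p^{3} = (3/4)^{3} = 27/64.
By linearity: E[X] = Σ_H E[X_H] = 16 · p^{3} = 16 · 27/64 = 27/4.
Numerically: E[X] ≈ 6.75.

E[X] = 16 · (3/4)^{3} = 27/4 ≈ 6.75.
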